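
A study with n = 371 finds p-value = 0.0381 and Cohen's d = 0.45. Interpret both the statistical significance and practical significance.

Statistically significant (p = 0.0381 < 0.05). Cohen's d = 0.45 indicates a small effect size. Both statistical and practical significance should be considered.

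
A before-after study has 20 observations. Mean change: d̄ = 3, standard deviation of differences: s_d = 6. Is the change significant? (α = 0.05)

t = d̄/(s_d/√n) = 3/(6/√20) = 2.236. df = 19, critical t = ±2.093. Reject H₀.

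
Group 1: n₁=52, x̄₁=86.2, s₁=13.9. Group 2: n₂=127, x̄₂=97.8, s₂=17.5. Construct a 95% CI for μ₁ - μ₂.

Difference = -11.6. SE = √(13.9²/52 + 17.5²/127) = 2.475. CI = (-16.45, -6.75)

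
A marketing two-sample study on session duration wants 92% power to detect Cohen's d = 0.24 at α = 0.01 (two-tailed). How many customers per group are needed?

z_{α/2} = 2.576, z_β = Φ⁻¹(0.92) = 1.405. For small effect (d = 0.24): n per group = 2(z_{α/2} + z_β)²/d² = 2(2.576 + 1.405)²/0.24² = 550.3 → 551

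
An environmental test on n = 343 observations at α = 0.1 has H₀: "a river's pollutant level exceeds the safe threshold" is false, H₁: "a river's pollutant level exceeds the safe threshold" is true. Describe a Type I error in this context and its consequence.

Type I error: rejecting H₀ when it is true — concluding that a river's pollutant level exceeds the safe threshold when in fact it is not. Consequence: shutting down a compliant factory unnecessarily.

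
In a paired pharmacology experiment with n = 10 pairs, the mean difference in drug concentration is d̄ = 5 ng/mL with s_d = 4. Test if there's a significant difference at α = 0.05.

t = d̄/(s_d/√n) = 5/(4/√10) = 3.953. df = 9, critical t = ±2.262. Reject H₀.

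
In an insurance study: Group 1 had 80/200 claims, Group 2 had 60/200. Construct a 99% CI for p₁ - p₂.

p̂₁ = 0.4, p̂₂ = 0.3. Difference = 0.1. CI = (-0.022, 0.222)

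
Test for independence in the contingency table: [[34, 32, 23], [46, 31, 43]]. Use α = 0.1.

χ² = 3.352. df = 2, critical = 4.605. Fail to reject H₀. No evidence of dependence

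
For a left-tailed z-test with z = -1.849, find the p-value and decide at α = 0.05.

p = P(Z < -1.849) = Φ(-1.849) ≈ 0.0322. Since p < 0.05, reject H₀ (significant) at α = 0.05.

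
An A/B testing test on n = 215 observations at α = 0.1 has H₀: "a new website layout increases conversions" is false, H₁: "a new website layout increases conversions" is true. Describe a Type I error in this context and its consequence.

Type I error: rejecting H₀ when it is true — concluding that a new website layout increases conversions when in fact it is not. Consequence: rolling out a layout that doesn't actually help — wasted engineering effort.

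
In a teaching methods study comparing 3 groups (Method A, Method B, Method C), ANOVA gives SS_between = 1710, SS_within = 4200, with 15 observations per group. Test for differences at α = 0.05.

df_between = 2, df_within = 42. F = MS_between/MS_within = 855.0/100.0 = 8.55. F_crit ≈ 3.22. Reject H₀. At least one mean differs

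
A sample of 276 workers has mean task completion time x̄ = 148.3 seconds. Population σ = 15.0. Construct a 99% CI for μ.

CI = x̄ ± z*(σ/√n) = 148.3 ± 2.576(15.0/√276) = 148.3 ± 2.33 = (145.97, 150.63)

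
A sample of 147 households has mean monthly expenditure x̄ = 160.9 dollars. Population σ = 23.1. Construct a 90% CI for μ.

CI = x̄ ± z*(σ/√n) = 160.9 ± 1.645(23.1/√147) = 160.9 ± 3.13 = (157.77, 164.03)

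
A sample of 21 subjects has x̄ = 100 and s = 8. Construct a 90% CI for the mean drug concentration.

CI = x̄ ± t*(s/√n) = 100 ± 1.725(8/√21) = (96.99, 103.01)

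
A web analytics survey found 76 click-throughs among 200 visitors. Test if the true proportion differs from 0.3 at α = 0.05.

p̂ = 0.38, p₀ = 0.3. z = (p̂ - p₀)/√(p₀(1-p₀)/n) = 2.469. Critical: ±1.96. Reject H₀.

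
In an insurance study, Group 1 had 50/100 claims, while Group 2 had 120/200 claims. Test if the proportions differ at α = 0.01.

p̂₁ = 0.5, p̂₂ = 0.6, pooled p̂ = 0.567. z = -1.648. Critical: ±2.576. Fail to reject H₀.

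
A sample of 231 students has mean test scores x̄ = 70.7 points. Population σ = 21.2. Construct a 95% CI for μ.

CI = x̄ ± z*(σ/√n) = 70.7 ± 1.96(21.2/√231) = 70.7 ± 2.73 = (67.97, 73.43)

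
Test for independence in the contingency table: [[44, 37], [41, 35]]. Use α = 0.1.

χ² = 0.002. df = 1, critical = 2.706. Fail to reject H₀. No evidence of dependence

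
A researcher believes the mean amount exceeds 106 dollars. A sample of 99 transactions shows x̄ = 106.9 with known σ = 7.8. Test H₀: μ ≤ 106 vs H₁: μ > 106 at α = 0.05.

z = 1.148. Critical value: 1.645. Fail to reject H₀.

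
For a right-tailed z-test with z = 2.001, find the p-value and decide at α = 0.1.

p = P(Z > 2.001) = 1 - Φ(2.001) ≈ 0.0227. Since p < 0.1, reject H₀ (significant) at α = 0.1.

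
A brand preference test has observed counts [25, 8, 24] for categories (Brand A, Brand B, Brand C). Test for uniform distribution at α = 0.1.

Expected = 19 each. χ² = Σ(O-E)²/E = 9.579. df = 2, critical value = 4.605. Reject H₀.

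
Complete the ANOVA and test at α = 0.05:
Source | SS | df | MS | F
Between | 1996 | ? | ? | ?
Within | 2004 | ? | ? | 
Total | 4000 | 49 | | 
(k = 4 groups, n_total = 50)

df_between = 3, df_within = 46. MS_between = 665.33, MS_within = 43.57. F = 15.272, F_crit ≈ 2.807. Reject H₀.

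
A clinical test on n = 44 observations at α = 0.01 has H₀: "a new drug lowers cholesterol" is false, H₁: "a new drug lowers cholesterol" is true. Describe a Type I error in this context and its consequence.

Type I error: rejecting H₀ when it is true — concluding that a new drug lowers cholesterol when in fact it is not. Consequence: approving an ineffective drug — patients take a useless medication and may skip effective alternatives.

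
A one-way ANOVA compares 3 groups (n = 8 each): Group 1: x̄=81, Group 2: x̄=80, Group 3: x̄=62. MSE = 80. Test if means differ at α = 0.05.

Grand mean = 74.33. SS_between = 1829.33, MS_between = 914.67. F = 11.433, F_crit ≈ 3.467. Reject H₀.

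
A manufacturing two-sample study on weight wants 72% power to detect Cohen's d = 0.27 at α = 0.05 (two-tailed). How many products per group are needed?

z_{α/2} = 1.96, z_β = Φ⁻¹(0.72) = 0.583. For small effect (d = 0.27): n per group = 2(z_{α/2} + z_β)²/d² = 2(1.96 + 0.583)²/0.27² = 177.4 → 178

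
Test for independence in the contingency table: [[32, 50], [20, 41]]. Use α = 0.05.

χ² = 0.588. df = 1, critical = 3.841. Fail to reject H₀. No evidence of dependence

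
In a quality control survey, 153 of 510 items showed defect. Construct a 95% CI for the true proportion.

p̂ = 0.3. CI = p̂ ± z*√(p̂(1-p̂)/n) = (0.26, 0.34)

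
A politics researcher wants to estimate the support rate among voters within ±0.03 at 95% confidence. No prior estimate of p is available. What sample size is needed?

Conservative approach: use p = 0.5 (maximizes p(1-p) = 0.25). n = z²(0.25)/E² = 1.96²×0.25/0.03² = 1067.1 → n = 1068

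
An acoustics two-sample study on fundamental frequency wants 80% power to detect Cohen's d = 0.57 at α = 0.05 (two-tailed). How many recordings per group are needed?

z_{α/2} = 1.96, z_β = Φ⁻¹(0.8) = 0.842. For medium effect (d = 0.57): n per group = 2(z_{α/2} + z_β)²/d² = 2(1.96 + 0.842)²/0.57² = 48.3 → 49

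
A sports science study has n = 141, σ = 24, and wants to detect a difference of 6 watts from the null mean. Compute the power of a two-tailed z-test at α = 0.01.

SE = σ/√n = 24/√141 = 2.021. Non-centrality λ = d/SE = 6/2.021 = 2.969. Power ≈ Φ(λ - z_{α/2}) = Φ(2.969 - 2.576) = Φ(0.393) = 0.653.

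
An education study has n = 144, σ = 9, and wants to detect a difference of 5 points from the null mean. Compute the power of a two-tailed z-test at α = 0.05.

SE = σ/√n = 9/√144 = 0.75. Non-centrality λ = d/SE = 5/0.75 = 6.667. Power ≈ Φ(λ - z_{α/2}) = Φ(6.667 - 1.96) = Φ(4.707) = 1.0.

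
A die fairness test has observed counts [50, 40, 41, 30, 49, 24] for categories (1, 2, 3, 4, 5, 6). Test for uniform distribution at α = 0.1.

Expected = 39 each. χ² = Σ(O-E)²/E = 13.641. df = 5, critical value = 9.236. Reject H₀.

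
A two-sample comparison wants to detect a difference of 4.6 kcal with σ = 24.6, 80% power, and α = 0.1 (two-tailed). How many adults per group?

n per group = 2(z_α/2 + z_β)²σ²/d² = 2×(1.645 + 0.84)²×24.6²/4.6² = 353.2 → n = 354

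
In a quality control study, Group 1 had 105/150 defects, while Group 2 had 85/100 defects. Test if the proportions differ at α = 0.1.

p̂₁ = 0.7, p̂₂ = 0.85, pooled p̂ = 0.76. z = -2.721. Critical: ±1.645. Reject H₀.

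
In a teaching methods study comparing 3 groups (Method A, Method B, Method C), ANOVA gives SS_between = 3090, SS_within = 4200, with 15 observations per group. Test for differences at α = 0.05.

df_between = 2, df_within = 42. F = MS_between/MS_within = 1545.0/100.0 = 15.45. F_crit ≈ 3.22. Reject H₀. At least one mean differs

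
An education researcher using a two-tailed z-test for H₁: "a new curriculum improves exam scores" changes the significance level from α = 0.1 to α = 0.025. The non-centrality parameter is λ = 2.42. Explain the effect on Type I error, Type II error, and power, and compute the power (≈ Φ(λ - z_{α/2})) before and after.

Decreasing α from 0.1 to 0.025:
• Type I error rate decreases (α is the Type I rate by definition).
• Critical value moves from z_{α/2} = 1.645 to 2.241, so power = Φ(λ - z_{α/2}) goes from Φ(2.42 - 1.645) = 0.781 to Φ(2.42 - 2.241) = 0.571.
• Type II error rate β = 1 - power therefore increases (0.219 → 0.429).
Appropriate when false positives are costly — here, adopting a curriculum that gives no real benefit — disruption for nothing.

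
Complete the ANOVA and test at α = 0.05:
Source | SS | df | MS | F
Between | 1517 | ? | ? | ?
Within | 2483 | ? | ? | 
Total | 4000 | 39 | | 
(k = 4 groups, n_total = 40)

df_between = 3, df_within = 36. MS_between = 505.67, MS_within = 68.97. F = 7.331, F_crit ≈ 2.866. Reject H₀.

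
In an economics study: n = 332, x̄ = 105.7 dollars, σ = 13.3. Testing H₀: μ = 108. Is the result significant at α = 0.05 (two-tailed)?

z = (105.7 - 108)/(13.3/√332) = -3.151. Since |z| > 1.96, significant at α = 0.05.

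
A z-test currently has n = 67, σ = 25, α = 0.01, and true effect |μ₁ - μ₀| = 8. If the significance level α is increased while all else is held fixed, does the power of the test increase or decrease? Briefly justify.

Power increases: a larger α lowers the critical value, so more of the H₁ sampling distribution falls in the rejection region.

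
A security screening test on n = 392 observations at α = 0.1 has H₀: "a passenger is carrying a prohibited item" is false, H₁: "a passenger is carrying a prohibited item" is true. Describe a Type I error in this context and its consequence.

Type I error: rejecting H₀ when it is true — concluding that a passenger is carrying a prohibited item when in fact it is not. Consequence: detaining an innocent passenger — delay and inconvenience.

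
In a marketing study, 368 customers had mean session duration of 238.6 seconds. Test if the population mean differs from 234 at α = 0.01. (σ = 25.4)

z = (x̄ - μ₀)/(σ/√n) = (238.6 - 234)/(25.4/√368) = 3.474. Critical value: ±2.576. Since |3.474| > 2.576, Reject H₀.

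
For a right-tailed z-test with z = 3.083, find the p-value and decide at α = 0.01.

p = P(Z > 3.083) = 1 - Φ(3.083) ≈ 0.001. Since p < 0.01, reject H₀ (significant) at α = 0.01.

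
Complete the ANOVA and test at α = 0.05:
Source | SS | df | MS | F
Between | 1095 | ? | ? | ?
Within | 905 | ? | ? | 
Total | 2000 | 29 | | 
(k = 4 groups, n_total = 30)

df_between = 3, df_within = 26. MS_between = 365.0, MS_within = 34.81. F = 10.486, F_crit ≈ 2.975. Reject H₀.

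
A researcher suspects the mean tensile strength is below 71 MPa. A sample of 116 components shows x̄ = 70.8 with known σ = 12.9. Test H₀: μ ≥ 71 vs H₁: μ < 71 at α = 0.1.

z = -0.167. Critical value: -1.28. Fail to reject H₀.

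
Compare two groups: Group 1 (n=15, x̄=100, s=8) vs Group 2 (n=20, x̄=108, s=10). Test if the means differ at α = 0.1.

Pooled sp = 9.2. t = -2.545, df = 33. Critical t = ±1.692. Reject H₀.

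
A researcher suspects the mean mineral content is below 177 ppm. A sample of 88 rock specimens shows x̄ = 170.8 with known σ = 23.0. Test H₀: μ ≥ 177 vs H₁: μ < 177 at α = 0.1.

z = -2.529. Critical value: -1.28. Reject H₀.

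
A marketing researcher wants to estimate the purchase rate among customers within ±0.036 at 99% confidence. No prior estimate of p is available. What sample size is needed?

Conservative approach: use p = 0.5 (maximizes p(1-p) = 0.25). n = z²(0.25)/E² = 2.576²×0.25/0.036² = 1280.05 → n = 1281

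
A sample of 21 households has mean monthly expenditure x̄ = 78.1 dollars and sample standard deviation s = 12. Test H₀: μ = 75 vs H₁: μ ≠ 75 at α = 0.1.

t = (x̄ - μ₀)/(s/√n) = (78.1 - 75)/(12/√21) = 1.184. df = 20, critical t = ±1.725. Fail to reject H₀.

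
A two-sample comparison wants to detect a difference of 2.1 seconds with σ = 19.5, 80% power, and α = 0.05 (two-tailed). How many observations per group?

n per group = 2(z_α/2 + z_β)²σ²/d² = 2×(1.96 + 0.84)²×19.5²/2.1² = 1352.0 → n = 1352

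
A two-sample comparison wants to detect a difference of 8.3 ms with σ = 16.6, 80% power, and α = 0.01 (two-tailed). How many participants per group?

n per group = 2(z_α/2 + z_β)²σ²/d² = 2×(2.576 + 0.84)²×16.6²/8.3² = 93.4 → n = 94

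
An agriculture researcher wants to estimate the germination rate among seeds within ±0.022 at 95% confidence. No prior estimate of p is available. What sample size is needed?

Conservative approach: use p = 0.5 (maximizes p(1-p) = 0.25). n = z²(0.25)/E² = 1.96²×0.25/0.022² = 1984.3 → n = 1985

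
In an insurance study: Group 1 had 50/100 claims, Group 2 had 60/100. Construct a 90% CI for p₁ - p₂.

p̂₁ = 0.5, p̂₂ = 0.6. Difference = -0.1. CI = (-0.215, 0.015)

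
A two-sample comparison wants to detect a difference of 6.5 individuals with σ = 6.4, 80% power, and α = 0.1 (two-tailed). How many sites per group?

n per group = 2(z_α/2 + z_β)²σ²/d² = 2×(1.645 + 0.84)²×6.4²/6.5² = 12.0 → n = 12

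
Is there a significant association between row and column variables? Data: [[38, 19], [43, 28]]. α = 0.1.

χ² = 0.507. df = 1, critical = 2.706. Fail to reject H₀. No evidence of dependence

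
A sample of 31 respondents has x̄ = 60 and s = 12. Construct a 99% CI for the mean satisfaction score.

CI = x̄ ± t*(s/√n) = 60 ± 2.75(12/√31) = (54.07, 65.93)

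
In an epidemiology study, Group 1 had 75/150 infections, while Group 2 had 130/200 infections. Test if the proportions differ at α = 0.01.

p̂₁ = 0.5, p̂₂ = 0.65, pooled p̂ = 0.586. z = -2.819. Critical: ±2.576. Reject H₀.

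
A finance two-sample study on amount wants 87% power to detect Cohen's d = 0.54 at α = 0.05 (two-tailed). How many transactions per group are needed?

z_{α/2} = 1.96, z_β = Φ⁻¹(0.87) = 1.126. For medium effect (d = 0.54): n per group = 2(z_{α/2} + z_β)²/d² = 2(1.96 + 1.126)²/0.54² = 65.3 → 66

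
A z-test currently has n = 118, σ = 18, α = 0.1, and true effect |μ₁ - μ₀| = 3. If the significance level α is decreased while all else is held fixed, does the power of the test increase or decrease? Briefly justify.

Power decreases: a smaller α raises the critical value, so less of the H₁ sampling distribution falls in the rejection region.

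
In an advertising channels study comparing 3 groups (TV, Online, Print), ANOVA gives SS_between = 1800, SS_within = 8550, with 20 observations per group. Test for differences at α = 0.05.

df_between = 2, df_within = 57. F = MS_between/MS_within = 900.0/150.0 = 6.0. F_crit ≈ 3.159. Reject H₀. At least one mean differs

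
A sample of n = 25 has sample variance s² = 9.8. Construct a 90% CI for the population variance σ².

df = 24. χ²_{0.05} = 36.415, χ²_{0.95} = 13.848. CI for σ² = ((n-1)s²/χ²_{α/2}, (n-1)s²/χ²_{1-α/2}) = (24·9.8/36.415, 24·9.8/13.848) = (6.46, 16.98)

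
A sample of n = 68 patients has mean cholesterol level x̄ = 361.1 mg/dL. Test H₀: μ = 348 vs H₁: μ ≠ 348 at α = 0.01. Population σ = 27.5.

z = (x̄ - μ₀)/(σ/√n) = (361.1 - 348)/(27.5/√68) = 3.928. Critical value: ±2.576. Since |3.928| > 2.576, Reject H₀.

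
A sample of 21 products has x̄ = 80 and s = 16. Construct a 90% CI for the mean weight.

CI = x̄ ± t*(s/√n) = 80 ± 1.725(16/√21) = (73.98, 86.02)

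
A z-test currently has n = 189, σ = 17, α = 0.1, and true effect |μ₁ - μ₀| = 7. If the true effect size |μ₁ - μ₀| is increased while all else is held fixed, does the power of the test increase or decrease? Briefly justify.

Power increases: a larger true effect increases the non-centrality λ = |μ₁ - μ₀|/(σ/√n).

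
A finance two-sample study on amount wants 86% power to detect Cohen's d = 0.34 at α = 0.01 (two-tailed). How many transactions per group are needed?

z_{α/2} = 2.576, z_β = Φ⁻¹(0.86) = 1.08. For small effect (d = 0.34): n per group = 2(z_{α/2} + z_β)²/d² = 2(2.576 + 1.08)²/0.34² = 231.3 → 232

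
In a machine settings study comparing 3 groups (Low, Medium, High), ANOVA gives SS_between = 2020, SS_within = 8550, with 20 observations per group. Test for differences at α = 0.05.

df_between = 2, df_within = 57. F = MS_between/MS_within = 1010.0/150.0 = 6.733. F_crit ≈ 3.159. Reject H₀. At least one mean differs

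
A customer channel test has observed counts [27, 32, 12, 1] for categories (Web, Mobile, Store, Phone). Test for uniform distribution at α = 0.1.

Expected = 18 each. χ² = Σ(O-E)²/E = 33.444. df = 3, critical value = 6.251. Reject H₀.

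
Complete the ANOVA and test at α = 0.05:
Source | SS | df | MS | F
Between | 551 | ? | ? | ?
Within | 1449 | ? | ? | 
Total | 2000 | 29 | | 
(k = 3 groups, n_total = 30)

df_between = 2, df_within = 27. MS_between = 275.5, MS_within = 53.67. F = 5.134, F_crit ≈ 3.354. Reject H₀.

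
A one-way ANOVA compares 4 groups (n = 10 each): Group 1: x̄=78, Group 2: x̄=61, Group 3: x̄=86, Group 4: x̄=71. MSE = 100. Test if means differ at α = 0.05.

Grand mean = 74.0. SS_between = 3380.0, MS_between = 1126.67. F = 11.267, F_crit ≈ 2.866. Reject H₀.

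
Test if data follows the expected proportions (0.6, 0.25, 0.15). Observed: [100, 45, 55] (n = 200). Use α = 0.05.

Expected: [120.0, 50.0, 30.0]. χ² = 24.667. df = 2, critical = 5.991. Reject H₀.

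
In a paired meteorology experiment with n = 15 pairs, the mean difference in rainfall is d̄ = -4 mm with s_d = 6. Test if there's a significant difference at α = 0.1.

t = d̄/(s_d/√n) = -4/(6/√15) = -2.582. df = 14, critical t = ±1.761. Reject H₀.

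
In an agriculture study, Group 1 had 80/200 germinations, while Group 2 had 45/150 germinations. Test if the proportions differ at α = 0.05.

p̂₁ = 0.4, p̂₂ = 0.3, pooled p̂ = 0.357. z = 1.932. Critical: ±1.96. Fail to reject H₀.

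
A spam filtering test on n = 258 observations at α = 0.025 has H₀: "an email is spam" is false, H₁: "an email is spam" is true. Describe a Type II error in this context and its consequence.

Type II error: failing to reject H₀ when it is false — concluding that an email is spam is not supported when in fact it is. Consequence: a spam email lands in the inbox.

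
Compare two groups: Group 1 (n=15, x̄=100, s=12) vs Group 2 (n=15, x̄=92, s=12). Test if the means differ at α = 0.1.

Pooled sp = 12.0. t = 1.826, df = 28. Critical t = ±1.701. Reject H₀.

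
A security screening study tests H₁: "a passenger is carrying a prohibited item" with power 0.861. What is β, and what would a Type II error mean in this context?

β = 1 - power = 1 - 0.861 = 0.139. A Type II error is failing to reject H₀ when H₀ is false (false negative) — here, failing to conclude that a passenger is carrying a prohibited item when in fact it is true. Consequence: letting a prohibited item through — security breach.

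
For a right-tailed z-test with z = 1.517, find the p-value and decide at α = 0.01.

p = P(Z > 1.517) = 1 - Φ(1.517) ≈ 0.0646. Since p ≥ 0.01, fail to reject H₀ (not significant) at α = 0.01.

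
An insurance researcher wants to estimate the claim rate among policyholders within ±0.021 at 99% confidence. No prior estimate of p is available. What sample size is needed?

Conservative approach: use p = 0.5 (maximizes p(1-p) = 0.25). n = z²(0.25)/E² = 2.576²×0.25/0.021² = 3761.8 → n = 3762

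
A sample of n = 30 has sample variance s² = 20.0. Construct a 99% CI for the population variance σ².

df = 29. χ²_{0.005} = 52.336, χ²_{0.995} = 13.121. CI for σ² = ((n-1)s²/χ²_{α/2}, (n-1)s²/χ²_{1-α/2}) = (29·20.0/52.336, 29·20.0/13.121) = (11.08, 44.2)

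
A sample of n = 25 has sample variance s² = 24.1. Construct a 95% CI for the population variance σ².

df = 24. χ²_{0.025} = 39.364, χ²_{0.975} = 12.401. CI for σ² = ((n-1)s²/χ²_{α/2}, (n-1)s²/χ²_{1-α/2}) = (24·24.1/39.364, 24·24.1/12.401) = (14.69, 46.64)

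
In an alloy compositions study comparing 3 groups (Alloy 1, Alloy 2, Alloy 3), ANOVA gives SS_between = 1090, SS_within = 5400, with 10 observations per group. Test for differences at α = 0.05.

df_between = 2, df_within = 27. F = MS_between/MS_within = 545.0/200.0 = 2.725. F_crit ≈ 3.354. Fail to reject H₀.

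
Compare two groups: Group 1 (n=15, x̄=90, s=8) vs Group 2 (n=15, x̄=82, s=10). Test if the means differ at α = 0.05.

Pooled sp = 9.06. t = 2.419, df = 28. Critical t = ±2.048. Reject H₀.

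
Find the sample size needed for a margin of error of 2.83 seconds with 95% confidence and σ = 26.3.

n = (z*σ/E)² = (1.96×26.3/2.83)² = 331.8 → n = 332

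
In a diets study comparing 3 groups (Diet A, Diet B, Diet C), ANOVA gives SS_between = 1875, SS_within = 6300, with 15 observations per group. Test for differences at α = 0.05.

df_between = 2, df_within = 42. F = MS_between/MS_within = 937.5/150.0 = 6.25. F_crit ≈ 3.22. Reject H₀. At least one mean differs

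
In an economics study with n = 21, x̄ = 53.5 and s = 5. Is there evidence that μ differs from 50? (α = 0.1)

t = (x̄ - μ₀)/(s/√n) = (53.5 - 50)/(5/√21) = 3.208. df = 20, critical t = ±1.725. Reject H₀.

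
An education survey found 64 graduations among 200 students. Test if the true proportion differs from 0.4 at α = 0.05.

p̂ = 0.32, p₀ = 0.4. z = (p̂ - p₀)/√(p₀(1-p₀)/n) = -2.309. Critical: ±1.96. Reject H₀.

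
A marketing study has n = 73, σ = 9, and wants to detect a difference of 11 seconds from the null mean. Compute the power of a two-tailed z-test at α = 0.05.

SE = σ/√n = 9/√73 = 1.053. Non-centrality λ = d/SE = 11/1.053 = 10.443. Power ≈ Φ(λ - z_{α/2}) = Φ(10.443 - 1.96) = Φ(8.483) = 1.0.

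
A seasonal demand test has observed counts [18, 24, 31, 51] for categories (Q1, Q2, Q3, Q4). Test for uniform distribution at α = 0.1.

Expected = 31 each. χ² = Σ(O-E)²/E = 19.935. df = 3, critical value = 6.251. Reject H₀.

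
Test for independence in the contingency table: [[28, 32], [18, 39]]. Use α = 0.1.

χ² = 2.789. df = 1, critical = 2.706. Reject H₀. Variables are dependent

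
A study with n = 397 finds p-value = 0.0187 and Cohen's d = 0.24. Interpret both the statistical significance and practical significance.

Statistically significant (p = 0.0187 < 0.05). Cohen's d = 0.24 indicates a small effect size. Both statistical and practical significance should be considered.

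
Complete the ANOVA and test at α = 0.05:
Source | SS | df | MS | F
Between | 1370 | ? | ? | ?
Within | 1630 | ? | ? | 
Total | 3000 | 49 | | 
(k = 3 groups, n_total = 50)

df_between = 2, df_within = 47. MS_between = 685.0, MS_within = 34.68. F = 19.752, F_crit ≈ 3.195. Reject H₀.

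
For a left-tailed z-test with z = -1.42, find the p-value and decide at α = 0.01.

p = P(Z < -1.42) = Φ(-1.42) ≈ 0.0778. Since p ≥ 0.01, fail to reject H₀ (not significant) at α = 0.01.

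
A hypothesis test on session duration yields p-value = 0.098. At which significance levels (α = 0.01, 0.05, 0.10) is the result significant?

p = 0.098. Significant at: α = 0.1.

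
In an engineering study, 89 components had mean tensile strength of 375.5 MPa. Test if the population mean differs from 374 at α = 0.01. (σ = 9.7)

z = (x̄ - μ₀)/(σ/√n) = (375.5 - 374)/(9.7/√89) = 1.459. Critical value: ±2.576. Since |1.459| ≤ 2.576, Fail to reject H₀.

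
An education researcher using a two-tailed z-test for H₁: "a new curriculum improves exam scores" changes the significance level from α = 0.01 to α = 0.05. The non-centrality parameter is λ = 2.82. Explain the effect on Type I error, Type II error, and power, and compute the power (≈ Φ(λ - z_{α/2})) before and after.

Increasing α from 0.01 to 0.05:
• Type I error rate increases (α is the Type I rate by definition).
• Critical value moves from z_{α/2} = 2.576 to 1.96, so power = Φ(λ - z_{α/2}) goes from Φ(2.82 - 2.576) = 0.596 to Φ(2.82 - 1.96) = 0.805.
• Type II error rate β = 1 - power therefore decreases (0.404 → 0.195).
Appropriate when false negatives are costly — here, keeping the old curriculum when the new one would have helped students.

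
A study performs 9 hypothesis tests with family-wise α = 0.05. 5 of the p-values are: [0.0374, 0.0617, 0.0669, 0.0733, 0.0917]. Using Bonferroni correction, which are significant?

Bonferroni α = 0.05/9 = 0.00556. None of the given p-values are significant.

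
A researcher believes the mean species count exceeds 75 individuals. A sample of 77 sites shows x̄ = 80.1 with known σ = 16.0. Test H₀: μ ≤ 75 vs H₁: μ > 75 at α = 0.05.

z = 2.797. Critical value: 1.645. Reject H₀.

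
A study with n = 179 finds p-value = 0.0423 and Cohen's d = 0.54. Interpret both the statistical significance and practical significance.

Statistically significant (p = 0.0423 < 0.05). Cohen's d = 0.54 indicates a medium effect size. Both statistical and practical significance should be considered.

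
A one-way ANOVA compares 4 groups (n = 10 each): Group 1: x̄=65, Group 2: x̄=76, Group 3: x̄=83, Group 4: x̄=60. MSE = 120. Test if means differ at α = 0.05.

Grand mean = 71.0. SS_between = 3260.0, MS_between = 1086.67. F = 9.056, F_crit ≈ 2.866. Reject H₀.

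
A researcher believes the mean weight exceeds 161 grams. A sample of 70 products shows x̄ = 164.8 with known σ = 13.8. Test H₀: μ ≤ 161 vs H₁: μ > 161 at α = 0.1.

z = 2.304. Critical value: 1.28. Reject H₀.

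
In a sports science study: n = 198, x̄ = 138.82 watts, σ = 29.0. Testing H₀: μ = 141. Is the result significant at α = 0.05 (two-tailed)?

z = (138.82 - 141)/(29.0/√198) = -1.058. Since |z| ≤ 1.96, not significant at α = 0.05.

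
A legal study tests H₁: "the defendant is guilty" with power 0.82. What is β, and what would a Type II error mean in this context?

β = 1 - power = 1 - 0.82 = 0.18. A Type II error is failing to reject H₀ when H₀ is false (false negative) — here, failing to conclude that the defendant is guilty when in fact it is true. Consequence: acquitting a guilty person.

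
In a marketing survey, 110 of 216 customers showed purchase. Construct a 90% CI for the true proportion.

p̂ = 0.509. CI = p̂ ± z*√(p̂(1-p̂)/n) = (0.453, 0.565)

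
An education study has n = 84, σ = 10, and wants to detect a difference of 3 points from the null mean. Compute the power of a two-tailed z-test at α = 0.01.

SE = σ/√n = 10/√84 = 1.091. Non-centrality λ = d/SE = 3/1.091 = 2.75. Power ≈ Φ(λ - z_{α/2}) = Φ(2.75 - 2.576) = Φ(0.174) = 0.569.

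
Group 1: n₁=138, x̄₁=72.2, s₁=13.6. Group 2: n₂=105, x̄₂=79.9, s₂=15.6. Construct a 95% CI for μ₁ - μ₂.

Difference = -7.7. SE = √(13.6²/138 + 15.6²/105) = 1.913. CI = (-11.45, -3.95)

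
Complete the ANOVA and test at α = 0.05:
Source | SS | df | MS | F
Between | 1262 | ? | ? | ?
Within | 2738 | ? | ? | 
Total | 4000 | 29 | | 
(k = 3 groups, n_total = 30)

df_between = 2, df_within = 27. MS_between = 631.0, MS_within = 101.41. F = 6.222, F_crit ≈ 3.354. Reject H₀.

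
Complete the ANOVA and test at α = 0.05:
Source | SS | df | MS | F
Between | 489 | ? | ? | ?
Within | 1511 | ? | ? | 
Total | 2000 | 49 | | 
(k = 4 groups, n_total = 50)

df_between = 3, df_within = 46. MS_between = 163.0, MS_within = 32.85. F = 4.962, F_crit ≈ 2.807. Reject H₀.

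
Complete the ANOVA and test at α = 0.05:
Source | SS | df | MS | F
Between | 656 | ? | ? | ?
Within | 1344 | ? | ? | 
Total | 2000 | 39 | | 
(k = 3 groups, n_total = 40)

df_between = 2, df_within = 37. MS_between = 328.0, MS_within = 36.32. F = 9.03, F_crit ≈ 3.252. Reject H₀.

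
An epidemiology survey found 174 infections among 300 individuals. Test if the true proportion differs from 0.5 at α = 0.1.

p̂ = 0.58, p₀ = 0.5. z = (p̂ - p₀)/√(p₀(1-p₀)/n) = 2.771. Critical: ±1.645. Reject H₀.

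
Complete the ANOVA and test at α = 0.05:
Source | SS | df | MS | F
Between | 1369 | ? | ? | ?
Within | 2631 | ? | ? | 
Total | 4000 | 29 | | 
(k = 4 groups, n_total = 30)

df_between = 3, df_within = 26. MS_between = 456.33, MS_within = 101.19. F = 4.51, F_crit ≈ 2.975. Reject H₀.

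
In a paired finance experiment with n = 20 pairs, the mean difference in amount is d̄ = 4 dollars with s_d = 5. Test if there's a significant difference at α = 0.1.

t = d̄/(s_d/√n) = 4/(5/√20) = 3.578. df = 19, critical t = ±1.729. Reject H₀.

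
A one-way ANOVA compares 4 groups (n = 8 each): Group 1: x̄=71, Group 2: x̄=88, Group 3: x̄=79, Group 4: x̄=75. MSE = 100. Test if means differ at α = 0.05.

Grand mean = 78.25. SS_between = 1270.0, MS_between = 423.33. F = 4.233, F_crit ≈ 2.947. Reject H₀.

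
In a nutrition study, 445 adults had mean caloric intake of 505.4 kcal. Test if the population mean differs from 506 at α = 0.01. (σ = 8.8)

z = (x̄ - μ₀)/(σ/√n) = (505.4 - 506)/(8.8/√445) = -1.438. Critical value: ±2.576. Since |-1.438| ≤ 2.576, Fail to reject H₀.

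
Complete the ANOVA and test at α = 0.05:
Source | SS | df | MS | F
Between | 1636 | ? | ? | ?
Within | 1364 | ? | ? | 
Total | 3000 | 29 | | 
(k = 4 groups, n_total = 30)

df_between = 3, df_within = 26. MS_between = 545.33, MS_within = 52.46. F = 10.395, F_crit ≈ 2.975. Reject H₀.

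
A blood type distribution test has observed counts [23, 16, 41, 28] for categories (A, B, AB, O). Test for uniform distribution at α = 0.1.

Expected = 27 each. χ² = Σ(O-E)²/E = 12.37. df = 3, critical value = 6.251. Reject H₀.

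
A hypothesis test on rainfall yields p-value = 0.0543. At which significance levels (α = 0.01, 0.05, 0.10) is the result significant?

p = 0.0543. Significant at: α = 0.1.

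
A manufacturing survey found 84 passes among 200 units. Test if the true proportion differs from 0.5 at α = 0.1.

p̂ = 0.42, p₀ = 0.5. z = (p̂ - p₀)/√(p₀(1-p₀)/n) = -2.263. Critical: ±1.645. Reject H₀.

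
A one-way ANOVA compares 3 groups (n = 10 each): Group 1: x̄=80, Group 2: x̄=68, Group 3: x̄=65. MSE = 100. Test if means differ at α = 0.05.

Grand mean = 71.0. SS_between = 1260.0, MS_between = 630.0. F = 6.3, F_crit ≈ 3.354. Reject H₀.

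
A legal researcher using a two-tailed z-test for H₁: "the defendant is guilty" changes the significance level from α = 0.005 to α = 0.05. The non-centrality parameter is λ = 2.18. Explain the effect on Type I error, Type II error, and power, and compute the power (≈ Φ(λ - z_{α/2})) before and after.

Increasing α from 0.005 to 0.05:
• Type I error rate increases (α is the Type I rate by definition).
• Critical value moves from z_{α/2} = 2.807 to 1.96, so power = Φ(λ - z_{α/2}) goes from Φ(2.18 - 2.807) = 0.265 to Φ(2.18 - 1.96) = 0.587.
• Type II error rate β = 1 - power therefore decreases (0.735 → 0.413).
Appropriate when false negatives are costly — here, acquitting a guilty person.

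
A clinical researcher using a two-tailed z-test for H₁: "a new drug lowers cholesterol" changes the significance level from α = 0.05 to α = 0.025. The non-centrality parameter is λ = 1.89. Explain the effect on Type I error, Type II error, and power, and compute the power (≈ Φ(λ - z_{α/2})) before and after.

Decreasing α from 0.05 to 0.025:
• Type I error rate decreases (α is the Type I rate by definition).
• Critical value moves from z_{α/2} = 1.96 to 2.241, so power = Φ(λ - z_{α/2}) goes from Φ(1.89 - 1.96) = 0.472 to Φ(1.89 - 2.241) = 0.363.
• Type II error rate β = 1 - power therefore increases (0.528 → 0.637).
Appropriate when false positives are costly — here, approving an ineffective drug — patients take a useless medication and may skip effective alternatives.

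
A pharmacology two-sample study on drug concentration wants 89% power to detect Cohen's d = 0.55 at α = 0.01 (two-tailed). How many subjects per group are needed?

z_{α/2} = 2.576, z_β = Φ⁻¹(0.89) = 1.227. For medium effect (d = 0.55): n per group = 2(z_{α/2} + z_β)²/d² = 2(2.576 + 1.227)²/0.55² = 95.6 → 96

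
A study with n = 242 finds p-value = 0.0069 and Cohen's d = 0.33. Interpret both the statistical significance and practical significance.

Statistically significant (p = 0.0069 < 0.05). Cohen's d = 0.33 indicates a small effect size. Both statistical and practical significance should be considered.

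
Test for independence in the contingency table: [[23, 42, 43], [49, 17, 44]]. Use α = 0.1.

χ² = 19.977. df = 2, critical = 4.605. Reject H₀. Variables are dependent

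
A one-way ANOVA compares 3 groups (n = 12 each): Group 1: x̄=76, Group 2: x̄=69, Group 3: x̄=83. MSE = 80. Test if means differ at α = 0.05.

Grand mean = 76.0. SS_between = 1176.0, MS_between = 588.0. F = 7.35, F_crit ≈ 3.285. Reject H₀.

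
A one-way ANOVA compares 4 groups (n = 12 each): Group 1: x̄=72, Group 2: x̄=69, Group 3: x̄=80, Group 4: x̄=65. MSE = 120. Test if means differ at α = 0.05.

Grand mean = 71.5. SS_between = 1452.0, MS_between = 484.0. F = 4.033, F_crit ≈ 2.816. Reject H₀.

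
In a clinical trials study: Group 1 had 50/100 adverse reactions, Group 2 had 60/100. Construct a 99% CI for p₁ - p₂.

p̂₁ = 0.5, p̂₂ = 0.6. Difference = -0.1. CI = (-0.28, 0.08)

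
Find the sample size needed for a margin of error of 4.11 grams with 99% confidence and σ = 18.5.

n = (z*σ/E)² = (2.576×18.5/4.11)² = 134.4 → n = 135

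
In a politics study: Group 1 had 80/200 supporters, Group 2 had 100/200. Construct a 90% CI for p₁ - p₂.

p̂₁ = 0.4, p̂₂ = 0.5. Difference = -0.1. CI = (-0.181, -0.019)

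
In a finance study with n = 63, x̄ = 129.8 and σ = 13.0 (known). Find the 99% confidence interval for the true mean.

CI = x̄ ± z*(σ/√n) = 129.8 ± 2.576(13.0/√63) = 129.8 ± 4.22 = (125.58, 134.02)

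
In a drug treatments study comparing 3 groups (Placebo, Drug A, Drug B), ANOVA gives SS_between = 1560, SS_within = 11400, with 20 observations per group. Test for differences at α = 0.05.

df_between = 2, df_within = 57. F = MS_between/MS_within = 780.0/200.0 = 3.9. F_crit ≈ 3.159. Reject H₀. At least one mean differs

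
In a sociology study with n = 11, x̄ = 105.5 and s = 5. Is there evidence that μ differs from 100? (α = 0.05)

t = (x̄ - μ₀)/(s/√n) = (105.5 - 100)/(5/√11) = 3.648. df = 10, critical t = ±2.228. Reject H₀.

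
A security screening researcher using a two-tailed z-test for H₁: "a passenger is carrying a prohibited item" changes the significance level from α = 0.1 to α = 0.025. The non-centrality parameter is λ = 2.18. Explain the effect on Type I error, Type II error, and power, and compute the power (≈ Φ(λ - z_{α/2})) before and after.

Decreasing α from 0.1 to 0.025:
• Type I error rate decreases (α is the Type I rate by definition).
• Critical value moves from z_{α/2} = 1.645 to 2.241, so power = Φ(λ - z_{α/2}) goes from Φ(2.18 - 1.645) = 0.704 to Φ(2.18 - 2.241) = 0.476.
• Type II error rate β = 1 - power therefore increases (0.296 → 0.524).
Appropriate when false positives are costly — here, detaining an innocent passenger — delay and inconvenience.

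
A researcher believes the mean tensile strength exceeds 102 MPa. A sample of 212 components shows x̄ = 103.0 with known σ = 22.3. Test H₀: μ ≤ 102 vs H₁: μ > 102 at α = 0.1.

z = 0.653. Critical value: 1.28. Fail to reject H₀.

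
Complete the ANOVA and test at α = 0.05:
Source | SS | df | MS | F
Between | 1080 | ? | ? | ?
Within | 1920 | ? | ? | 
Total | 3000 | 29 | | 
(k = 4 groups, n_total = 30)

df_between = 3, df_within = 26. MS_between = 360.0, MS_within = 73.85. F = 4.875, F_crit ≈ 2.975. Reject H₀.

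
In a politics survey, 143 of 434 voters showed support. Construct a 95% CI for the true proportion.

p̂ = 0.329. CI = p̂ ± z*√(p̂(1-p̂)/n) = (0.285, 0.374)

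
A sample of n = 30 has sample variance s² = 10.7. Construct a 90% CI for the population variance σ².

df = 29. χ²_{0.05} = 42.557, χ²_{0.95} = 17.708. CI for σ² = ((n-1)s²/χ²_{α/2}, (n-1)s²/χ²_{1-α/2}) = (29·10.7/42.557, 29·10.7/17.708) = (7.29, 17.52)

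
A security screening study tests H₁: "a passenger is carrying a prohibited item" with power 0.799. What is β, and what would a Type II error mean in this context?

β = 1 - power = 1 - 0.799 = 0.201. A Type II error is failing to reject H₀ when H₀ is false (false negative) — here, failing to conclude that a passenger is carrying a prohibited item when in fact it is true. Consequence: letting a prohibited item through — security breach.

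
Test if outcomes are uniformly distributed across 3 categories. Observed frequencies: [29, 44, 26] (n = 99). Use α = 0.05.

Expected = 33 each. χ² = Σ(O-E)²/E = 5.636. df = 2, critical value = 5.991. Fail to reject H₀.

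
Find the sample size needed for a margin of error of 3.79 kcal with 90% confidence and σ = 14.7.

n = (z*σ/E)² = (1.645×14.7/3.79)² = 40.7 → n = 41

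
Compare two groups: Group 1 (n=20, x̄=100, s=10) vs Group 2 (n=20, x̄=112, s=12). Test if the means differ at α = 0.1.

Pooled sp = 11.05. t = -3.436, df = 38. Critical t = ±1.686. Reject H₀.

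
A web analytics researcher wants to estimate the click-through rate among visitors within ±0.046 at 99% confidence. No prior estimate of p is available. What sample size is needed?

Conservative approach: use p = 0.5 (maximizes p(1-p) = 0.25). n = z²(0.25)/E² = 2.576²×0.25/0.046² = 784.0 → n = 784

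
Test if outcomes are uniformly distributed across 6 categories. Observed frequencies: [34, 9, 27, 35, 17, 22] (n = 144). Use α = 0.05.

Expected = 24 each. χ² = Σ(O-E)²/E = 21.167. df = 5, critical value = 11.07. Reject H₀.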